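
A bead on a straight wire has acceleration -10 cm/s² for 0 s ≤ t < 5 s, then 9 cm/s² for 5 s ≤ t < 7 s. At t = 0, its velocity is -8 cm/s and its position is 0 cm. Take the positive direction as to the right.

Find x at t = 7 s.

On each constant-a segment, Δv = aΔt and Δx = v₀Δt + ½aΔt²; chain segment to segment.
0–5 s: v starts -8 cm/s; Δx = -8·5 + ½·-10·5² = -165 cm; v ends -58 cm/s.
5–7 s: v starts -58 cm/s; Δx = -58·2 + ½·9·2² = -98 cm; v ends -40 cm/s.
x(7) = 0 + Σ Δx = -263 cm.

-263 cm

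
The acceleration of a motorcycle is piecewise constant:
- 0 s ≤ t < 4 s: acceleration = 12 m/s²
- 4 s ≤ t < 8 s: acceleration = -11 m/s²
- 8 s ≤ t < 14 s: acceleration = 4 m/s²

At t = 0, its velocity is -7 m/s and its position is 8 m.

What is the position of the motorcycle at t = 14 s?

On each constant-a segment, Δv = aΔt and Δx = v₀Δt + ½aΔt²; chain segment to segment.
0–4 s: v starts -7 m/s; Δx = -7·4 + ½·12·4² = 68 m; v ends 41 m/s.
4–8 s: v starts 41 m/s; Δx = 41·4 + ½·-11·4² = 76 m; v ends -3 m/s.
8–14 s: v starts -3 m/s; Δx = -3·6 + ½·4·6² = 54 m; v ends 21 m/s.
x(14) = 8 + Σ Δx = 206 m.

206 m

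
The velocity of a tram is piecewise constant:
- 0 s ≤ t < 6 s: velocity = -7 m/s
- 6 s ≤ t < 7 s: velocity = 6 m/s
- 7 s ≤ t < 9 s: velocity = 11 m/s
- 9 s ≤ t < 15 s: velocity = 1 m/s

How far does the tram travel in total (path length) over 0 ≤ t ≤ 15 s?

76 m

Total distance travelled is ∫|v| dt — sum the magnitudes of each area piece.
0–6 s: |-7| × 6 = 42 m
6–7 s: |6| × 1 = 6 m
7–9 s: |11| × 2 = 22 m
9–15 s: |1| × 6 = 6 m
Total distance = 76 m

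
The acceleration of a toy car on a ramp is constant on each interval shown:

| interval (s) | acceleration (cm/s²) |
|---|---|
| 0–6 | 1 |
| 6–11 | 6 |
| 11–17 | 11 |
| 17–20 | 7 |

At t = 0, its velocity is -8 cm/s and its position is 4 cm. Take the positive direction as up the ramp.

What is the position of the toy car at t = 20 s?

On each constant-a segment, Δv = aΔt and Δx = v₀Δt + ½aΔt²; chain segment to segment.
0–6 s: v starts -8 cm/s; Δx = -8·6 + ½·1·6² = -30 cm; v ends -2 cm/s.
6–11 s: v starts -2 cm/s; Δx = -2·5 + ½·6·5² = 65 cm; v ends 28 cm/s.
11–17 s: v starts 28 cm/s; Δx = 28·6 + ½·11·6² = 366 cm; v ends 94 cm/s.
17–20 s: v starts 94 cm/s; Δx = 94·3 + ½·7·3² = 313.5 cm; v ends 115 cm/s.
x(20) = 4 + Σ Δx = 718.5 cm.

718.5 cm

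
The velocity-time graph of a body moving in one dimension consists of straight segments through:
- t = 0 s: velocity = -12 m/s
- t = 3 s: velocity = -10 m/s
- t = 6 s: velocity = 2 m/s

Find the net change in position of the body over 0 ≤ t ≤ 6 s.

-45 m

Displacement is the signed area under the v-t curve.
0–3 s: ½(-12 + -10)(3) = -33 m
3–6 s: ½(-10 + 2)(3) = -12 m
Net displacement = -45 m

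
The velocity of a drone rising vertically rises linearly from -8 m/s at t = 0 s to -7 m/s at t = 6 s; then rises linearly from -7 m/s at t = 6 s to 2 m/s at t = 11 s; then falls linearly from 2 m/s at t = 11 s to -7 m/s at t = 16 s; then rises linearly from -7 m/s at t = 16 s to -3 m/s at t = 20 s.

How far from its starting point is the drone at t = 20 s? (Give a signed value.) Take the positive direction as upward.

Net displacement equals the area under the velocity-time graph (areas below the axis count negative).
0–6 s: ½(-8 + -7)(6) = -45 m
6–11 s: ½(-7 + 2)(5) = -12.5 m
11–16 s: ½(2 + -7)(5) = -12.5 m
16–20 s: ½(-7 + -3)(4) = -20 m
Net displacement = -90 m

-90 m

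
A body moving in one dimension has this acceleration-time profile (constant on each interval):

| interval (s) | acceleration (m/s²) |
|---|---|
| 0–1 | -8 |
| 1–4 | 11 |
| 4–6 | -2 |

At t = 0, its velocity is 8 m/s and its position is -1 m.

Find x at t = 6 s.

114.5 m

On each constant-a segment, Δv = aΔt and Δx = v₀Δt + ½aΔt²; chain segment to segment.
0–1 s: v starts 8 m/s; Δx = 8·1 + ½·-8·1² = 4 m; v ends 0 m/s.
1–4 s: v starts 0 m/s; Δx = 0·3 + ½·11·3² = 49.5 m; v ends 33 m/s.
4–6 s: v starts 33 m/s; Δx = 33·2 + ½·-2·2² = 62 m; v ends 29 m/s.
x(6) = -1 + Σ Δx = 114.5 m.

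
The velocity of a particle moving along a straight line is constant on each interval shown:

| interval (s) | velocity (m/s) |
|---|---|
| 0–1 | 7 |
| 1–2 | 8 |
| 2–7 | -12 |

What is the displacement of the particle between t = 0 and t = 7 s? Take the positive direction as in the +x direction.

Displacement is the signed area under the v-t curve.
0–1 s: 7 × 1 = 7 m
1–2 s: 8 × 1 = 8 m
2–7 s: -12 × 5 = -60 m
Net displacement = -45 m

-45 m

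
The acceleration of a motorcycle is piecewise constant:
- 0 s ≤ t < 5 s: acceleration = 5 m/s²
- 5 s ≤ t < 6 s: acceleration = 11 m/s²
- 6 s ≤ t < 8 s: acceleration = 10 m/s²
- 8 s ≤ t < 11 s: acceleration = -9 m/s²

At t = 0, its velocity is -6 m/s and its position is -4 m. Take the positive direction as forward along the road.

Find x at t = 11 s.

On each constant-a segment, Δv = aΔt and Δx = v₀Δt + ½aΔt²; chain segment to segment.
0–5 s: v starts -6 m/s; Δx = -6·5 + ½·5·5² = 32.5 m; v ends 19 m/s.
5–6 s: v starts 19 m/s; Δx = 19·1 + ½·11·1² = 24.5 m; v ends 30 m/s.
6–8 s: v starts 30 m/s; Δx = 30·2 + ½·10·2² = 80 m; v ends 50 m/s.
8–11 s: v starts 50 m/s; Δx = 50·3 + ½·-9·3² = 109.5 m; v ends 23 m/s.
x(11) = -4 + Σ Δx = 242.5 m.

242.5 m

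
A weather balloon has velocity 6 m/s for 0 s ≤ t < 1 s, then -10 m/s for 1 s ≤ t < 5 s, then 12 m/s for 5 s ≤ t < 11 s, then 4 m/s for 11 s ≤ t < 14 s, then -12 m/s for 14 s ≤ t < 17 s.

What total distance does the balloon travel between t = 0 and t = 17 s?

166 m

Distance (not displacement) is the total path length: add the absolute areas under v-t.
0–1 s: |6| × 1 = 6 m
1–5 s: |-10| × 4 = 40 m
5–11 s: |12| × 6 = 72 m
11–14 s: |4| × 3 = 12 m
14–17 s: |-12| × 3 = 36 m
Total distance = 166 m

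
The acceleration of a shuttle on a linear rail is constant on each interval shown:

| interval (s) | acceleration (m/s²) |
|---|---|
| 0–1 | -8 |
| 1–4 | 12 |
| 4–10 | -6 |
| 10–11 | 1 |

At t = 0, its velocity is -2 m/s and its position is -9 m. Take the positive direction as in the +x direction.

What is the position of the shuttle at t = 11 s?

On each constant-a segment, Δv = aΔt and Δx = v₀Δt + ½aΔt²; chain segment to segment.
0–1 s: v starts -2 m/s; Δx = -2·1 + ½·-8·1² = -6 m; v ends -10 m/s.
1–4 s: v starts -10 m/s; Δx = -10·3 + ½·12·3² = 24 m; v ends 26 m/s.
4–10 s: v starts 26 m/s; Δx = 26·6 + ½·-6·6² = 48 m; v ends -10 m/s.
10–11 s: v starts -10 m/s; Δx = -10·1 + ½·1·1² = -9.5 m; v ends -9 m/s.
x(11) = -9 + Σ Δx = 47.5 m.

47.5 m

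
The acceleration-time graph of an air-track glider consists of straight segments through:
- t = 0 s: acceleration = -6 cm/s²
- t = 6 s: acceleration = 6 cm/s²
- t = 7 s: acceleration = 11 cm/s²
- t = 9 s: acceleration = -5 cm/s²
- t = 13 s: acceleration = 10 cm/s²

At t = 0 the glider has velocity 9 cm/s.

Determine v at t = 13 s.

Δv equals the area under the a-t graph; then v = v₀ + Δv.
0–6 s: ½(-6 + 6)(6) = 0 cm/s
6–7 s: ½(6 + 11)(1) = 8.5 cm/s
7–9 s: ½(11 + -5)(2) = 6 cm/s
9–13 s: ½(-5 + 10)(4) = 10 cm/s
Δv = 24.5 cm/s, so v(13) = 9 + (24.5) = 33.5 cm/s.

33.5 cm/s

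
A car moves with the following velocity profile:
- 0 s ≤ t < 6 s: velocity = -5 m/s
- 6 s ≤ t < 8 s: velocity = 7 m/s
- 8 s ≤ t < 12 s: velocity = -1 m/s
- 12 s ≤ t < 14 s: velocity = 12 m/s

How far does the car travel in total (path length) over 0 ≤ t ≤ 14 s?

Distance (not displacement) is the total path length: add the absolute areas under v-t.
0–6 s: |-5| × 6 = 30 m
6–8 s: |7| × 2 = 14 m
8–12 s: |-1| × 4 = 4 m
12–14 s: |12| × 2 = 24 m
Total distance = 72 m

72 m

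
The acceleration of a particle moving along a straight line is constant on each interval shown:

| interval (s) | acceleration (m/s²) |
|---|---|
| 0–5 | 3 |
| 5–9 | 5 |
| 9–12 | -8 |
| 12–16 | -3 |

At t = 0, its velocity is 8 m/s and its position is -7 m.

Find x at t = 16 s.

On each constant-a segment, Δv = aΔt and Δx = v₀Δt + ½aΔt²; chain segment to segment.
0–5 s: v starts 8 m/s; Δx = 8·5 + ½·3·5² = 77.5 m; v ends 23 m/s.
5–9 s: v starts 23 m/s; Δx = 23·4 + ½·5·4² = 132 m; v ends 43 m/s.
9–12 s: v starts 43 m/s; Δx = 43·3 + ½·-8·3² = 93 m; v ends 19 m/s.
12–16 s: v starts 19 m/s; Δx = 19·4 + ½·-3·4² = 52 m; v ends 7 m/s.
x(16) = -7 + Σ Δx = 347.5 m.

347.5 m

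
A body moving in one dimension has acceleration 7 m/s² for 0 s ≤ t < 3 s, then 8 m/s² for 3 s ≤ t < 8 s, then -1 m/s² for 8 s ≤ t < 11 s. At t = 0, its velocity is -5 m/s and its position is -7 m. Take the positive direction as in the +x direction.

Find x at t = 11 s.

On each constant-a segment, Δv = aΔt and Δx = v₀Δt + ½aΔt²; chain segment to segment.
0–3 s: v starts -5 m/s; Δx = -5·3 + ½·7·3² = 16.5 m; v ends 16 m/s.
3–8 s: v starts 16 m/s; Δx = 16·5 + ½·8·5² = 180 m; v ends 56 m/s.
8–11 s: v starts 56 m/s; Δx = 56·3 + ½·-1·3² = 163.5 m; v ends 53 m/s.
x(11) = -7 + Σ Δx = 353 m.

353 m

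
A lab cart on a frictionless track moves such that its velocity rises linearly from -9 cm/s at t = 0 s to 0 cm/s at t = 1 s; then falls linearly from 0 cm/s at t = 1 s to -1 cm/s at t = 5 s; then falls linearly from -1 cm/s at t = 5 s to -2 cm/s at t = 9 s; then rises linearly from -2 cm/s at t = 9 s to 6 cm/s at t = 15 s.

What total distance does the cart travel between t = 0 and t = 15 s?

27.5 cm

Distance (not displacement) is the total path length: add the absolute areas under v-t.
0–1 s: |½(-9 + 0)(1)| = 4.5 cm
1–5 s: |½(0 + -1)(4)| = 2 cm
5–9 s: |½(-1 + -2)(4)| = 6 cm
9–15 s: v = 0 at t = 10.5 s; triangle areas 1.5 + 13.5 = 15 cm
Total distance = 27.5 cm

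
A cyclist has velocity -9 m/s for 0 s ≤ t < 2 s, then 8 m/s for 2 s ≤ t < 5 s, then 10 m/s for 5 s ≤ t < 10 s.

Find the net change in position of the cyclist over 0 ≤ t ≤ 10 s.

Displacement is the signed area under the v-t curve.
0–2 s: -9 × 2 = -18 m
2–5 s: 8 × 3 = 24 m
5–10 s: 10 × 5 = 50 m
Net displacement = 56 m

56 m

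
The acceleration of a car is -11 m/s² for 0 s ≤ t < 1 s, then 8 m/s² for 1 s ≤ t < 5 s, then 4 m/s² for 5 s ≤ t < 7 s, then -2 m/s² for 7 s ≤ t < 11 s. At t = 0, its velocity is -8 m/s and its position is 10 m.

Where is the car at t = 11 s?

86.5 m

On each constant-a segment, Δv = aΔt and Δx = v₀Δt + ½aΔt²; chain segment to segment.
0–1 s: v starts -8 m/s; Δx = -8·1 + ½·-11·1² = -13.5 m; v ends -19 m/s.
1–5 s: v starts -19 m/s; Δx = -19·4 + ½·8·4² = -12 m; v ends 13 m/s.
5–7 s: v starts 13 m/s; Δx = 13·2 + ½·4·2² = 34 m; v ends 21 m/s.
7–11 s: v starts 21 m/s; Δx = 21·4 + ½·-2·4² = 68 m; v ends 13 m/s.
x(11) = 10 + Σ Δx = 86.5 m.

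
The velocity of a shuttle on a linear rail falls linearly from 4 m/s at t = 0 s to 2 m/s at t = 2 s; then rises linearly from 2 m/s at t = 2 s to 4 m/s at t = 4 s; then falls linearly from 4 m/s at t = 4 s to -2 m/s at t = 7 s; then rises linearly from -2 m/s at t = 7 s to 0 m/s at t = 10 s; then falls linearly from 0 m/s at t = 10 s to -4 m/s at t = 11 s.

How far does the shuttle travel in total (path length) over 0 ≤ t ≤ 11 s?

Total distance travelled is ∫|v| dt — sum the magnitudes of each area piece.
0–2 s: |½(4 + 2)(2)| = 6 m
2–4 s: |½(2 + 4)(2)| = 6 m
4–7 s: v = 0 at t = 6 s; triangle areas 4 + 1 = 5 m
7–10 s: |½(-2 + 0)(3)| = 3 m
10–11 s: |½(0 + -4)(1)| = 2 m
Total distance = 22 m

22 m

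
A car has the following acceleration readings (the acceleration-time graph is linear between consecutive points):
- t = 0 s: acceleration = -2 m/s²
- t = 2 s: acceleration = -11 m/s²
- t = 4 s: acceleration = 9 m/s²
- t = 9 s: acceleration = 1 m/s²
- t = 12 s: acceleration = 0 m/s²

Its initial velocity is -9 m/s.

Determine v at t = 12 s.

2.5 m/s

Δv equals the area under the a-t graph; then v = v₀ + Δv.
0–2 s: ½(-2 + -11)(2) = -13 m/s
2–4 s: ½(-11 + 9)(2) = -2 m/s
4–9 s: ½(9 + 1)(5) = 25 m/s
9–12 s: ½(1 + 0)(3) = 1.5 m/s
Δv = 11.5 m/s, so v(12) = -9 + (11.5) = 2.5 m/s.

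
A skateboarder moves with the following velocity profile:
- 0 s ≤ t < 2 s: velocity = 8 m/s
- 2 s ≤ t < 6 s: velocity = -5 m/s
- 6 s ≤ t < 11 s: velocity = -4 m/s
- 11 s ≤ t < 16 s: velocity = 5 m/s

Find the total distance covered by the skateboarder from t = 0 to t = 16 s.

Total distance travelled is ∫|v| dt — sum the magnitudes of each area piece.
0–2 s: |8| × 2 = 16 m
2–6 s: |-5| × 4 = 20 m
6–11 s: |-4| × 5 = 20 m
11–16 s: |5| × 5 = 25 m
Total distance = 81 m

81 m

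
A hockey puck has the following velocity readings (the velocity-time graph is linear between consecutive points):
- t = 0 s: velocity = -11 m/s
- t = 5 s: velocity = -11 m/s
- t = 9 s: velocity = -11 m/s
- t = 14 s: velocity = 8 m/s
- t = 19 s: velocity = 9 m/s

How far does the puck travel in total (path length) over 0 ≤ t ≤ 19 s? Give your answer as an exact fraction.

Total distance travelled is ∫|v| dt — sum the magnitudes of each area piece.
0–5 s: |-11| × 5 = 55 m
5–9 s: |-11| × 4 = 44 m
9–14 s: v = 0 at t = 226/19 s; triangle areas 605/38 + 160/19 = 925/38 m
14–19 s: |½(8 + 9)(5)| = 42.5 m
Total distance = 3151/19 m

3151/19 m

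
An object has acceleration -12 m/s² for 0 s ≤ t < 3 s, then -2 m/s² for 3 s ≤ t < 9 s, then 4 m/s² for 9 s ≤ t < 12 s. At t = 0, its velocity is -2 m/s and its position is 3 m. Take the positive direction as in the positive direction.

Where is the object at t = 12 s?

-453 m

On each constant-a segment, Δv = aΔt and Δx = v₀Δt + ½aΔt²; chain segment to segment.
0–3 s: v starts -2 m/s; Δx = -2·3 + ½·-12·3² = -60 m; v ends -38 m/s.
3–9 s: v starts -38 m/s; Δx = -38·6 + ½·-2·6² = -264 m; v ends -50 m/s.
9–12 s: v starts -50 m/s; Δx = -50·3 + ½·4·3² = -132 m; v ends -38 m/s.
x(12) = 3 + Σ Δx = -453 m.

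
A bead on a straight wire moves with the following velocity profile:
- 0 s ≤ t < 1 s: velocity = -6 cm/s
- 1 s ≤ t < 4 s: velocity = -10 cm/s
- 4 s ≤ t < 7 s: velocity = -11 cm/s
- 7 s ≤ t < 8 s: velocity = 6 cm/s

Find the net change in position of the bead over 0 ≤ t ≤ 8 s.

-63 cm

Displacement is the signed area under the v-t curve.
0–1 s: -6 × 1 = -6 cm
1–4 s: -10 × 3 = -30 cm
4–7 s: -11 × 3 = -33 cm
7–8 s: 6 × 1 = 6 cm
Net displacement = -63 cm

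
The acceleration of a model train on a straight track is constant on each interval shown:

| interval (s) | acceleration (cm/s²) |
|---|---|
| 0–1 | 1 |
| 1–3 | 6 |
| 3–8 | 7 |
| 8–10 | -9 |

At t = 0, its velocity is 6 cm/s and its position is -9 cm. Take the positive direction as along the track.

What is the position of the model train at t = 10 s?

On each constant-a segment, Δv = aΔt and Δx = v₀Δt + ½aΔt²; chain segment to segment.
0–1 s: v starts 6 cm/s; Δx = 6·1 + ½·1·1² = 6.5 cm; v ends 7 cm/s.
1–3 s: v starts 7 cm/s; Δx = 7·2 + ½·6·2² = 26 cm; v ends 19 cm/s.
3–8 s: v starts 19 cm/s; Δx = 19·5 + ½·7·5² = 182.5 cm; v ends 54 cm/s.
8–10 s: v starts 54 cm/s; Δx = 54·2 + ½·-9·2² = 90 cm; v ends 36 cm/s.
x(10) = -9 + Σ Δx = 296 cm.

296 cm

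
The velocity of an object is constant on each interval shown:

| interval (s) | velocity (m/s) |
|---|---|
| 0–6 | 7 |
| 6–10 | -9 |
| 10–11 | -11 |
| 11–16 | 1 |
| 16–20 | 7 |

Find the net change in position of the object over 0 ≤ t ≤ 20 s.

28 m

Net displacement equals the area under the velocity-time graph (areas below the axis count negative).
0–6 s: 7 × 6 = 42 m
6–10 s: -9 × 4 = -36 m
10–11 s: -11 × 1 = -11 m
11–16 s: 1 × 5 = 5 m
16–20 s: 7 × 4 = 28 m
Net displacement = 28 m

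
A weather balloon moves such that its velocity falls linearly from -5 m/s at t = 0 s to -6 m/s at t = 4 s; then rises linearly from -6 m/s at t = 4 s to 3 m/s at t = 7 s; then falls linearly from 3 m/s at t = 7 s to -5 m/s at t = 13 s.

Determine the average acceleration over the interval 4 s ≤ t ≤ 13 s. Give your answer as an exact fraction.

1/9 m/s²

Average acceleration = Δv/Δt = (-5 − -6)/(13 − 4) = 1/9 m/s².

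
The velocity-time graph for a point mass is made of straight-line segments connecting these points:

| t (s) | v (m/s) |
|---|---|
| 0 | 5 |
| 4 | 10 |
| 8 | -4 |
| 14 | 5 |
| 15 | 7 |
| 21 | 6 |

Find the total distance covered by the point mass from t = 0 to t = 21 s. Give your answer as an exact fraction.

Total distance travelled is ∫|v| dt — sum the magnitudes of each area piece.
0–4 s: |½(5 + 10)(4)| = 30 m
4–8 s: v = 0 at t = 48/7 s; triangle areas 100/7 + 16/7 = 116/7 m
8–14 s: v = 0 at t = 32/3 s; triangle areas 16/3 + 25/3 = 41/3 m
14–15 s: |½(5 + 7)(1)| = 6 m
15–21 s: |½(7 + 6)(6)| = 39 m
Total distance = 2210/21 m

2210/21 m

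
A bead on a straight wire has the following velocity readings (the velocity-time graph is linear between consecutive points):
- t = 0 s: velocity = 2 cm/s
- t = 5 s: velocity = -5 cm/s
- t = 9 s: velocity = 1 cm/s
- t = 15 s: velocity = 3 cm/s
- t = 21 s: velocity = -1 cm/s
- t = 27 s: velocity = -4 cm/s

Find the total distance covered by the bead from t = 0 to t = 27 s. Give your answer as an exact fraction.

1124/21 cm

Distance (not displacement) is the total path length: add the absolute areas under v-t.
0–5 s: v = 0 at t = 10/7 s; triangle areas 10/7 + 125/14 = 145/14 cm
5–9 s: v = 0 at t = 25/3 s; triangle areas 25/3 + 1/3 = 26/3 cm
9–15 s: |½(1 + 3)(6)| = 12 cm
15–21 s: v = 0 at t = 19.5 s; triangle areas 6.75 + 0.75 = 7.5 cm
21–27 s: |½(-1 + -4)(6)| = 15 cm
Total distance = 1124/21 cm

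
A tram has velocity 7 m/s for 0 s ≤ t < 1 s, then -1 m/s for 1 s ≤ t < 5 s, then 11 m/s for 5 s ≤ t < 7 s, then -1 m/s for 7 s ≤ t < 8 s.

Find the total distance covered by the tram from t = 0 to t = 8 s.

Total distance travelled is ∫|v| dt — sum the magnitudes of each area piece.
0–1 s: |7| × 1 = 7 m
1–5 s: |-1| × 4 = 4 m
5–7 s: |11| × 2 = 22 m
7–8 s: |-1| × 1 = 1 m
Total distance = 34 m

34 m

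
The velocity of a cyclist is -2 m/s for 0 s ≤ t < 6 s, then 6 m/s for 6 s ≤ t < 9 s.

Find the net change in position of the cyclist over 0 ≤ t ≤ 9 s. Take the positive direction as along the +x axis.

Displacement is the signed area under the v-t curve.
0–6 s: -2 × 6 = -12 m
6–9 s: 6 × 3 = 18 m
Net displacement = 6 m

6 m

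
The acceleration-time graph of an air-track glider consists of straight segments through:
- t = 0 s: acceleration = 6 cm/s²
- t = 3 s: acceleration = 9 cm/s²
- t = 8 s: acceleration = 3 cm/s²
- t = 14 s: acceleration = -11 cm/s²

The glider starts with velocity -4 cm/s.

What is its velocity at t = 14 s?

24.5 cm/s

Δv equals the area under the a-t graph; then v = v₀ + Δv.
0–3 s: ½(6 + 9)(3) = 22.5 cm/s
3–8 s: ½(9 + 3)(5) = 30 cm/s
8–14 s: ½(3 + -11)(6) = -24 cm/s
Δv = 28.5 cm/s, so v(14) = -4 + (28.5) = 24.5 cm/s.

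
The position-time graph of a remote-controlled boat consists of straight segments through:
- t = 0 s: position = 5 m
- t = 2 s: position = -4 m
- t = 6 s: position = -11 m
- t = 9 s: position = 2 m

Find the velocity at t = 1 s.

Velocity is the slope of the x-t graph on 0–2 s: (-4 − 5)/(2 − 0) = -4.5 m/s.

-4.5 m/s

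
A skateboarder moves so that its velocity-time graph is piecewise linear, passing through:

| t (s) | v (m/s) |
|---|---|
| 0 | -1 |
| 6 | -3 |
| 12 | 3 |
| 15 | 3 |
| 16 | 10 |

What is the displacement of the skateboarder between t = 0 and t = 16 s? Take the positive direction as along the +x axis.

3.5 m

Displacement is the signed area under the v-t curve.
0–6 s: ½(-1 + -3)(6) = -12 m
6–12 s: ½(-3 + 3)(6) = 0 m
12–15 s: 3 × 3 = 9 m
15–16 s: ½(3 + 10)(1) = 6.5 m
Net displacement = 3.5 m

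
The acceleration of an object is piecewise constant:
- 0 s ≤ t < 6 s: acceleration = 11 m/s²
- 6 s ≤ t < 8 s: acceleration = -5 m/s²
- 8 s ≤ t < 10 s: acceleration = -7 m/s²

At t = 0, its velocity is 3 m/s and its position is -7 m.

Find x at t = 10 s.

On each constant-a segment, Δv = aΔt and Δx = v₀Δt + ½aΔt²; chain segment to segment.
0–6 s: v starts 3 m/s; Δx = 3·6 + ½·11·6² = 216 m; v ends 69 m/s.
6–8 s: v starts 69 m/s; Δx = 69·2 + ½·-5·2² = 128 m; v ends 59 m/s.
8–10 s: v starts 59 m/s; Δx = 59·2 + ½·-7·2² = 104 m; v ends 45 m/s.
x(10) = -7 + Σ Δx = 441 m.

441 m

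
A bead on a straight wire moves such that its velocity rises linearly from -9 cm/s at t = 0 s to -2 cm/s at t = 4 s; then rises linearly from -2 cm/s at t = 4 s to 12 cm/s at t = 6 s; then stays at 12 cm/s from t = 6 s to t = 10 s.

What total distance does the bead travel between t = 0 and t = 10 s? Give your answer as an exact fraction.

564/7 cm

Total distance travelled is ∫|v| dt — sum the magnitudes of each area piece.
0–4 s: |½(-9 + -2)(4)| = 22 cm
4–6 s: v = 0 at t = 30/7 s; triangle areas 2/7 + 72/7 = 74/7 cm
6–10 s: |12| × 4 = 48 cm
Total distance = 564/7 cm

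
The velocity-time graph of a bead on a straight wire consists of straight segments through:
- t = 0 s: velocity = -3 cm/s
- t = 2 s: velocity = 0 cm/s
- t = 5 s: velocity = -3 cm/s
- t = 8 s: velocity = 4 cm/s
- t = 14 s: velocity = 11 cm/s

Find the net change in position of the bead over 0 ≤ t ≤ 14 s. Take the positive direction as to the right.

39 cm

Net displacement equals the area under the velocity-time graph (areas below the axis count negative).
0–2 s: ½(-3 + 0)(2) = -3 cm
2–5 s: ½(0 + -3)(3) = -4.5 cm
5–8 s: ½(-3 + 4)(3) = 1.5 cm
8–14 s: ½(4 + 11)(6) = 45 cm
Net displacement = 39 cm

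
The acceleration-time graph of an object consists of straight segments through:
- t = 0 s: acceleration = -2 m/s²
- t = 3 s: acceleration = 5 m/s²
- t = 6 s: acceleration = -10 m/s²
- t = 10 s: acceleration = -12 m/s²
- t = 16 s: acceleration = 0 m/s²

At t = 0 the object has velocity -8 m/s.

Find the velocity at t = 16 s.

-91 m/s

Δv equals the area under the a-t graph; then v = v₀ + Δv.
0–3 s: ½(-2 + 5)(3) = 4.5 m/s
3–6 s: ½(5 + -10)(3) = -7.5 m/s
6–10 s: ½(-10 + -12)(4) = -44 m/s
10–16 s: ½(-12 + 0)(6) = -36 m/s
Δv = -83 m/s, so v(16) = -8 + (-83) = -91 m/s.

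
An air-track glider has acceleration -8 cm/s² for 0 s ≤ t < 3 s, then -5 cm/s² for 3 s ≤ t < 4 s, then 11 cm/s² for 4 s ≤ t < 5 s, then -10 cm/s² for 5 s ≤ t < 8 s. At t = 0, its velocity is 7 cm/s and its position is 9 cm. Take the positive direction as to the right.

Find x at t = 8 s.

On each constant-a segment, Δv = aΔt and Δx = v₀Δt + ½aΔt²; chain segment to segment.
0–3 s: v starts 7 cm/s; Δx = 7·3 + ½·-8·3² = -15 cm; v ends -17 cm/s.
3–4 s: v starts -17 cm/s; Δx = -17·1 + ½·-5·1² = -19.5 cm; v ends -22 cm/s.
4–5 s: v starts -22 cm/s; Δx = -22·1 + ½·11·1² = -16.5 cm; v ends -11 cm/s.
5–8 s: v starts -11 cm/s; Δx = -11·3 + ½·-10·3² = -78 cm; v ends -41 cm/s.
x(8) = 9 + Σ Δx = -120 cm.

-120 cm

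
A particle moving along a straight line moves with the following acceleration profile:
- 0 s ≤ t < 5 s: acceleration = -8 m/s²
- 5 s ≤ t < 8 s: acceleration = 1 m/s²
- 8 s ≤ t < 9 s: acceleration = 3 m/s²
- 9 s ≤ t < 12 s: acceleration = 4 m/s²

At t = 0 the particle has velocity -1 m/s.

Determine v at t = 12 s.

-23 m/s

Δv equals the area under the a-t graph; then v = v₀ + Δv.
0–5 s: -8 × 5 = -40 m/s
5–8 s: 1 × 3 = 3 m/s
8–9 s: 3 × 1 = 3 m/s
9–12 s: 4 × 3 = 12 m/s
Δv = -22 m/s, so v(12) = -1 + (-22) = -23 m/s.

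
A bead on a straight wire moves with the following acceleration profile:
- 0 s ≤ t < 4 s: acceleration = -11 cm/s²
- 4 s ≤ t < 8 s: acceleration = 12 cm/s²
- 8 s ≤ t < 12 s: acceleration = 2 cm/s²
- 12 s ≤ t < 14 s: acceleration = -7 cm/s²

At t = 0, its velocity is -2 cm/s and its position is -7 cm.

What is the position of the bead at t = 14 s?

On each constant-a segment, Δv = aΔt and Δx = v₀Δt + ½aΔt²; chain segment to segment.
0–4 s: v starts -2 cm/s; Δx = -2·4 + ½·-11·4² = -96 cm; v ends -46 cm/s.
4–8 s: v starts -46 cm/s; Δx = -46·4 + ½·12·4² = -88 cm; v ends 2 cm/s.
8–12 s: v starts 2 cm/s; Δx = 2·4 + ½·2·4² = 24 cm; v ends 10 cm/s.
12–14 s: v starts 10 cm/s; Δx = 10·2 + ½·-7·2² = 6 cm; v ends -4 cm/s.
x(14) = -7 + Σ Δx = -161 cm.

-161 cm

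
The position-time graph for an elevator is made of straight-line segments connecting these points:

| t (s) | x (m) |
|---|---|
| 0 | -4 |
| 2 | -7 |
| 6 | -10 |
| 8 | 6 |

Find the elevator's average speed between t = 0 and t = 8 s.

Average speed = (total path length)/(elapsed time); on a piecewise-linear x-t graph the path length is Σ|Δx|.
0–2 s: |Δx| = |-7 − -4| = 3 m
2–6 s: |Δx| = |-10 − -7| = 3 m
6–8 s: |Δx| = |6 − -10| = 16 m
Total path = 22 m; average speed = 22/8 = 2.75 m/s.

2.75 m/s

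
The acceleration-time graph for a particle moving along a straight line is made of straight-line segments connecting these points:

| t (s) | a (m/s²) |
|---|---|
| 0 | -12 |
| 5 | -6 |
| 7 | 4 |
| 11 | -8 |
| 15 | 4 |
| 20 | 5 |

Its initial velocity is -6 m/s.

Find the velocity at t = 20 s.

-46.5 m/s

Δv equals the area under the a-t graph; then v = v₀ + Δv.
0–5 s: ½(-12 + -6)(5) = -45 m/s
5–7 s: ½(-6 + 4)(2) = -2 m/s
7–11 s: ½(4 + -8)(4) = -8 m/s
11–15 s: ½(-8 + 4)(4) = -8 m/s
15–20 s: ½(4 + 5)(5) = 22.5 m/s
Δv = -40.5 m/s, so v(20) = -6 + (-40.5) = -46.5 m/s.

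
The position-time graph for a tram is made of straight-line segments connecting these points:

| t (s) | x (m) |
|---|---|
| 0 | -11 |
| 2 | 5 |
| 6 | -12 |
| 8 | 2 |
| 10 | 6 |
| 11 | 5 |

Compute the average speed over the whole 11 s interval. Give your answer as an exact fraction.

Average speed = (total path length)/(elapsed time); on a piecewise-linear x-t graph the path length is Σ|Δx|.
0–2 s: |Δx| = |5 − -11| = 16 m
2–6 s: |Δx| = |-12 − 5| = 17 m
6–8 s: |Δx| = |2 − -12| = 14 m
8–10 s: |Δx| = |6 − 2| = 4 m
10–11 s: |Δx| = |5 − 6| = 1 m
Total path = 52 m; average speed = 52/11 = 52/11 m/s.

52/11 m/s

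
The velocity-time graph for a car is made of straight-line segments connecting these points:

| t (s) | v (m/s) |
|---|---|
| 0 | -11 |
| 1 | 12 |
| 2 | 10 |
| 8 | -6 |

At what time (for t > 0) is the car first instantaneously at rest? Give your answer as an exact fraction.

v changes sign on 0–1 s (from -11 to 12); the graph is linear there, so v = 0 at t = 0 + (11)·(1 − 0)/(12 − -11) = 11/23 s.

t = 11/23 s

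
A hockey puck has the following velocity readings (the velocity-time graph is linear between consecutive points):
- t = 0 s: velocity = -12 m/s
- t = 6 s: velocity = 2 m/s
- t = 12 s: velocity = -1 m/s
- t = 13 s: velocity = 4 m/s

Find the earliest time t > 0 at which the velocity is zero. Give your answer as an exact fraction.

v changes sign on 0–6 s (from -12 to 2); the graph is linear there, so v = 0 at t = 0 + (12)·(6 − 0)/(2 − -12) = 36/7 s.

t = 36/7 s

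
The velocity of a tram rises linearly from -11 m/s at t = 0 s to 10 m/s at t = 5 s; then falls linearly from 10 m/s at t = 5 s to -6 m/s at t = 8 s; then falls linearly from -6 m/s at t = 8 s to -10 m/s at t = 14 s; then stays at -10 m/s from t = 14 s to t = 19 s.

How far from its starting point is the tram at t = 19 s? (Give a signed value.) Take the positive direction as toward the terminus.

-94.5 m

Net displacement equals the area under the velocity-time graph (areas below the axis count negative).
0–5 s: ½(-11 + 10)(5) = -2.5 m
5–8 s: ½(10 + -6)(3) = 6 m
8–14 s: ½(-6 + -10)(6) = -48 m
14–19 s: -10 × 5 = -50 m
Net displacement = -94.5 m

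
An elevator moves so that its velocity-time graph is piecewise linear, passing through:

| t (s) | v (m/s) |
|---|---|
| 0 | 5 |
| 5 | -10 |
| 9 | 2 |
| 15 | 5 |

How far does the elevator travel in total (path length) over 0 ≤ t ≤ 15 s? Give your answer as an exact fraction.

Distance (not displacement) is the total path length: add the absolute areas under v-t.
0–5 s: v = 0 at t = 5/3 s; triangle areas 25/6 + 50/3 = 125/6 m
5–9 s: v = 0 at t = 25/3 s; triangle areas 50/3 + 2/3 = 52/3 m
9–15 s: |½(2 + 5)(6)| = 21 m
Total distance = 355/6 m

355/6 m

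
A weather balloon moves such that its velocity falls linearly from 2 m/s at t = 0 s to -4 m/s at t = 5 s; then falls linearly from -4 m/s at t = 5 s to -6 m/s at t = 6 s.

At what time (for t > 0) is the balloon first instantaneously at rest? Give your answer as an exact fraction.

t = 5/3 s

v changes sign on 0–5 s (from 2 to -4); the graph is linear there, so v = 0 at t = 0 + (-2)·(5 − 0)/(-4 − 2) = 5/3 s.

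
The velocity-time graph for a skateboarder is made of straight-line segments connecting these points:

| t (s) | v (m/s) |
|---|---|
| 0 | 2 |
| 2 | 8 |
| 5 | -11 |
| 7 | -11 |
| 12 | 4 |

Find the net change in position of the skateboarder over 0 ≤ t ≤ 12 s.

-34 m

Displacement is the signed area under the v-t curve.
0–2 s: ½(2 + 8)(2) = 10 m
2–5 s: ½(8 + -11)(3) = -4.5 m
5–7 s: -11 × 2 = -22 m
7–12 s: ½(-11 + 4)(5) = -17.5 m
Net displacement = -34 m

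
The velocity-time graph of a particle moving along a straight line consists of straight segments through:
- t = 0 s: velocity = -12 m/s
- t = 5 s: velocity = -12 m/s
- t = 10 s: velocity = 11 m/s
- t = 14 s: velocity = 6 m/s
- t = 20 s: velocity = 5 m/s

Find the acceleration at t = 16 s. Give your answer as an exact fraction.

Acceleration is the slope of the v-t graph on 14–20 s: (5 − 6)/(20 − 14) = -1/6 m/s².

-1/6 m/s²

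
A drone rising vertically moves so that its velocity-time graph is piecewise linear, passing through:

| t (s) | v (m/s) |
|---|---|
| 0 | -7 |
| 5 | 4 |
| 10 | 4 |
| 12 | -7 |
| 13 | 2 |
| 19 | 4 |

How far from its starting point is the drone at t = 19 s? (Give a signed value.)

25 m

Net displacement equals the area under the velocity-time graph (areas below the axis count negative).
0–5 s: ½(-7 + 4)(5) = -7.5 m
5–10 s: 4 × 5 = 20 m
10–12 s: ½(4 + -7)(2) = -3 m
12–13 s: ½(-7 + 2)(1) = -2.5 m
13–19 s: ½(2 + 4)(6) = 18 m
Net displacement = 25 m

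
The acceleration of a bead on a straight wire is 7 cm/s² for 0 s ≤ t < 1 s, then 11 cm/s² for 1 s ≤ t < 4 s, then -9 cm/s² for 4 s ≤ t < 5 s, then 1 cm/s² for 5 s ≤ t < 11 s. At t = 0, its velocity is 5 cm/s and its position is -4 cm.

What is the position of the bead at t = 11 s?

On each constant-a segment, Δv = aΔt and Δx = v₀Δt + ½aΔt²; chain segment to segment.
0–1 s: v starts 5 cm/s; Δx = 5·1 + ½·7·1² = 8.5 cm; v ends 12 cm/s.
1–4 s: v starts 12 cm/s; Δx = 12·3 + ½·11·3² = 85.5 cm; v ends 45 cm/s.
4–5 s: v starts 45 cm/s; Δx = 45·1 + ½·-9·1² = 40.5 cm; v ends 36 cm/s.
5–11 s: v starts 36 cm/s; Δx = 36·6 + ½·1·6² = 234 cm; v ends 42 cm/s.
x(11) = -4 + Σ Δx = 364.5 cm.

364.5 cm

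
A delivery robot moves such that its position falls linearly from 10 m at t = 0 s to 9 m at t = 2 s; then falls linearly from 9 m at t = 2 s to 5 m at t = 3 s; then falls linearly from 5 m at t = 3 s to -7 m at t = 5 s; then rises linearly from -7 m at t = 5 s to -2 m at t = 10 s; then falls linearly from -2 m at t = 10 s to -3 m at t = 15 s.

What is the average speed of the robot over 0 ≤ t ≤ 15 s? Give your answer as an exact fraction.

Average speed = (total path length)/(elapsed time); on a piecewise-linear x-t graph the path length is Σ|Δx|.
0–2 s: |Δx| = |9 − 10| = 1 m
2–3 s: |Δx| = |5 − 9| = 4 m
3–5 s: |Δx| = |-7 − 5| = 12 m
5–10 s: |Δx| = |-2 − -7| = 5 m
10–15 s: |Δx| = |-3 − -2| = 1 m
Total path = 23 m; average speed = 23/15 = 23/15 m/s.

23/15 m/s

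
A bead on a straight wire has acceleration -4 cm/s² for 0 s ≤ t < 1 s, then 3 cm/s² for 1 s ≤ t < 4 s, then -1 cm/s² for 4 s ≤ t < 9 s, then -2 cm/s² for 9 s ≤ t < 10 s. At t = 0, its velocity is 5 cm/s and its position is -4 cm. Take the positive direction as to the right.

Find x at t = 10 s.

57 cm

On each constant-a segment, Δv = aΔt and Δx = v₀Δt + ½aΔt²; chain segment to segment.
0–1 s: v starts 5 cm/s; Δx = 5·1 + ½·-4·1² = 3 cm; v ends 1 cm/s.
1–4 s: v starts 1 cm/s; Δx = 1·3 + ½·3·3² = 16.5 cm; v ends 10 cm/s.
4–9 s: v starts 10 cm/s; Δx = 10·5 + ½·-1·5² = 37.5 cm; v ends 5 cm/s.
9–10 s: v starts 5 cm/s; Δx = 5·1 + ½·-2·1² = 4 cm; v ends 3 cm/s.
x(10) = -4 + Σ Δx = 57 cm.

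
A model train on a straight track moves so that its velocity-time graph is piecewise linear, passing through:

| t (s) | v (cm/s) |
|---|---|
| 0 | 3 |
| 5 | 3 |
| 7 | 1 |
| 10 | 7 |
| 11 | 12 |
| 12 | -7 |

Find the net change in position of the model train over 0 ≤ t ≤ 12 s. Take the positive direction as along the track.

Net displacement equals the area under the velocity-time graph (areas below the axis count negative).
0–5 s: 3 × 5 = 15 cm
5–7 s: ½(3 + 1)(2) = 4 cm
7–10 s: ½(1 + 7)(3) = 12 cm
10–11 s: ½(7 + 12)(1) = 9.5 cm
11–12 s: ½(12 + -7)(1) = 2.5 cm
Net displacement = 43 cm

43 cm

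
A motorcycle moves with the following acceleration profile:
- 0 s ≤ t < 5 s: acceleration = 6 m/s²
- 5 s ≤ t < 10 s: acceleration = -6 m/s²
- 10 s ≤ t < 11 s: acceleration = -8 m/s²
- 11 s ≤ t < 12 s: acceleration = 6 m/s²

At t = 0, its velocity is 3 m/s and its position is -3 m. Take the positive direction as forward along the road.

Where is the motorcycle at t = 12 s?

On each constant-a segment, Δv = aΔt and Δx = v₀Δt + ½aΔt²; chain segment to segment.
0–5 s: v starts 3 m/s; Δx = 3·5 + ½·6·5² = 90 m; v ends 33 m/s.
5–10 s: v starts 33 m/s; Δx = 33·5 + ½·-6·5² = 90 m; v ends 3 m/s.
10–11 s: v starts 3 m/s; Δx = 3·1 + ½·-8·1² = -1 m; v ends -5 m/s.
11–12 s: v starts -5 m/s; Δx = -5·1 + ½·6·1² = -2 m; v ends 1 m/s.
x(12) = -3 + Σ Δx = 174 m.

174 m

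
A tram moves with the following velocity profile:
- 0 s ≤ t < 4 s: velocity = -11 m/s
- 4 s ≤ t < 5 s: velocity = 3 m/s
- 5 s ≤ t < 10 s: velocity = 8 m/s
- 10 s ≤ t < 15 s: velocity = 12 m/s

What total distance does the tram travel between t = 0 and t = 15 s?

Total distance travelled is ∫|v| dt — sum the magnitudes of each area piece.
0–4 s: |-11| × 4 = 44 m
4–5 s: |3| × 1 = 3 m
5–10 s: |8| × 5 = 40 m
10–15 s: |12| × 5 = 60 m
Total distance = 147 m

147 m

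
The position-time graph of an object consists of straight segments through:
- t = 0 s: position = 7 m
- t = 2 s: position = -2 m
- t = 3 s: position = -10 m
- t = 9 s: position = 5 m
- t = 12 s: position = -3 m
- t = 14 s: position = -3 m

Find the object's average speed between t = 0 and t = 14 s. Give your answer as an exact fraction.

20/7 m/s

Average speed = (total path length)/(elapsed time); on a piecewise-linear x-t graph the path length is Σ|Δx|.
0–2 s: |Δx| = |-2 − 7| = 9 m
2–3 s: |Δx| = |-10 − -2| = 8 m
3–9 s: |Δx| = |5 − -10| = 15 m
9–12 s: |Δx| = |-3 − 5| = 8 m
12–14 s: |Δx| = |-3 − -3| = 0 m
Total path = 40 m; average speed = 40/14 = 20/7 m/s.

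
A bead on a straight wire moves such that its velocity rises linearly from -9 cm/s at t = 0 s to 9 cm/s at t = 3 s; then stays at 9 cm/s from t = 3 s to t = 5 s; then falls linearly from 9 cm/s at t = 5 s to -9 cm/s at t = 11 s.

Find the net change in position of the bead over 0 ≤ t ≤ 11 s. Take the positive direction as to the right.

Displacement is the signed area under the v-t curve.
0–3 s: ½(-9 + 9)(3) = 0 cm
3–5 s: 9 × 2 = 18 cm
5–11 s: ½(9 + -9)(6) = 0 cm
Net displacement = 18 cm

18 cm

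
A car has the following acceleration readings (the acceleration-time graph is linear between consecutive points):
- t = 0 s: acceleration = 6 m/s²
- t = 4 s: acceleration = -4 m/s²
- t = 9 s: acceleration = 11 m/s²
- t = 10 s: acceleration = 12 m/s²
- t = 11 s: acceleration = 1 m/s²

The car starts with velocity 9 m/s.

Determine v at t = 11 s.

48.5 m/s

Δv equals the area under the a-t graph; then v = v₀ + Δv.
0–4 s: ½(6 + -4)(4) = 4 m/s
4–9 s: ½(-4 + 11)(5) = 17.5 m/s
9–10 s: ½(11 + 12)(1) = 11.5 m/s
10–11 s: ½(12 + 1)(1) = 6.5 m/s
Δv = 39.5 m/s, so v(11) = 9 + (39.5) = 48.5 m/s.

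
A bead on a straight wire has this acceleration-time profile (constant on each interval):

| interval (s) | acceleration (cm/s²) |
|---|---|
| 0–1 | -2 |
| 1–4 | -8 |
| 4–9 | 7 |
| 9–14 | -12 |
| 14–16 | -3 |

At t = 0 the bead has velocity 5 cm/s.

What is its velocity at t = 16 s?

-52 cm/s

Δv equals the area under the a-t graph; then v = v₀ + Δv.
0–1 s: -2 × 1 = -2 cm/s
1–4 s: -8 × 3 = -24 cm/s
4–9 s: 7 × 5 = 35 cm/s
9–14 s: -12 × 5 = -60 cm/s
14–16 s: -3 × 2 = -6 cm/s
Δv = -57 cm/s, so v(16) = 5 + (-57) = -52 cm/s.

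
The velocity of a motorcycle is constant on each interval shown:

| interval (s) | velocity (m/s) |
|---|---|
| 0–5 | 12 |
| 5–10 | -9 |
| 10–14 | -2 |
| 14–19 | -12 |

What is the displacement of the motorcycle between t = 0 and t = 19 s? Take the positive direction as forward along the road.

Net displacement equals the area under the velocity-time graph (areas below the axis count negative).
0–5 s: 12 × 5 = 60 m
5–10 s: -9 × 5 = -45 m
10–14 s: -2 × 4 = -8 m
14–19 s: -12 × 5 = -60 m
Net displacement = -53 m

-53 m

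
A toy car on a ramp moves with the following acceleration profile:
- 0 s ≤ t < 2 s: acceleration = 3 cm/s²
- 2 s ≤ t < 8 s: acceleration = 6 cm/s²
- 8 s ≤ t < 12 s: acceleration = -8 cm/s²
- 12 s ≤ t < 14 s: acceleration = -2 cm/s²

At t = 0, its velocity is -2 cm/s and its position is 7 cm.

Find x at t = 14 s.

On each constant-a segment, Δv = aΔt and Δx = v₀Δt + ½aΔt²; chain segment to segment.
0–2 s: v starts -2 cm/s; Δx = -2·2 + ½·3·2² = 2 cm; v ends 4 cm/s.
2–8 s: v starts 4 cm/s; Δx = 4·6 + ½·6·6² = 132 cm; v ends 40 cm/s.
8–12 s: v starts 40 cm/s; Δx = 40·4 + ½·-8·4² = 96 cm; v ends 8 cm/s.
12–14 s: v starts 8 cm/s; Δx = 8·2 + ½·-2·2² = 12 cm; v ends 4 cm/s.
x(14) = 7 + Σ Δx = 249 cm.

249 cm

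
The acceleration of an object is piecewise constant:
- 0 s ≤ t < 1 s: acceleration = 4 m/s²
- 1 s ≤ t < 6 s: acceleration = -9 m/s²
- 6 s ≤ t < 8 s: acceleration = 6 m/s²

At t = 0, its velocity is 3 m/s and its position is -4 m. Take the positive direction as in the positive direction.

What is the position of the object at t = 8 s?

-140.5 m

On each constant-a segment, Δv = aΔt and Δx = v₀Δt + ½aΔt²; chain segment to segment.
0–1 s: v starts 3 m/s; Δx = 3·1 + ½·4·1² = 5 m; v ends 7 m/s.
1–6 s: v starts 7 m/s; Δx = 7·5 + ½·-9·5² = -77.5 m; v ends -38 m/s.
6–8 s: v starts -38 m/s; Δx = -38·2 + ½·6·2² = -64 m; v ends -26 m/s.
x(8) = -4 + Σ Δx = -140.5 m.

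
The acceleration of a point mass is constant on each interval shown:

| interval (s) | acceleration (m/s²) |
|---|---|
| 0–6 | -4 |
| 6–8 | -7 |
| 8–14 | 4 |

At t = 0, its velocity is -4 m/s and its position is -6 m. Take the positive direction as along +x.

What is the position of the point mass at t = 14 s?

-352 m

On each constant-a segment, Δv = aΔt and Δx = v₀Δt + ½aΔt²; chain segment to segment.
0–6 s: v starts -4 m/s; Δx = -4·6 + ½·-4·6² = -96 m; v ends -28 m/s.
6–8 s: v starts -28 m/s; Δx = -28·2 + ½·-7·2² = -70 m; v ends -42 m/s.
8–14 s: v starts -42 m/s; Δx = -42·6 + ½·4·6² = -180 m; v ends -18 m/s.
x(14) = -6 + Σ Δx = -352 m.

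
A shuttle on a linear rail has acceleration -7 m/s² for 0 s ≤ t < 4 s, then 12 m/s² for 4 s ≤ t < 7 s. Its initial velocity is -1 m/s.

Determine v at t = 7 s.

Δv equals the area under the a-t graph; then v = v₀ + Δv.
0–4 s: -7 × 4 = -28 m/s
4–7 s: 12 × 3 = 36 m/s
Δv = 8 m/s, so v(7) = -1 + (8) = 7 m/s.

7 m/s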